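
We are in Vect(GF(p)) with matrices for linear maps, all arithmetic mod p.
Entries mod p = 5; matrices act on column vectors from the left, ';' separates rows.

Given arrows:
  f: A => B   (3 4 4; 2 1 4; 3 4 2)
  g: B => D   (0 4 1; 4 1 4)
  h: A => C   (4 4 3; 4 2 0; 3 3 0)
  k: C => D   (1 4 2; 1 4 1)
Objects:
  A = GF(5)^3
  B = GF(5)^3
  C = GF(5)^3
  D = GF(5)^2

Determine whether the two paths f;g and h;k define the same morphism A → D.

Answer: DOES NOT COMMUTE

Work:
Along f;g (path 1):
  e0=[1,0,0] f=>[3,2,3] g=>[1,1]
  e1=[0,1,0] f=>[4,1,4] g=>[3,3]
  e2=[0,0,1] f=>[4,4,2] g=>[3,3]
  result₁ = (1 3 3; 1 3 3)
Along h;k (path 2):
  e0=[1,0,0] h=>[4,4,3] k=>[1,3]
  e1=[0,1,0] h=>[4,2,3] k=>[3,0]
  e2=[0,0,1] h=>[3,0,0] k=>[3,3]
  result₂ = (1 3 3; 3 0 3)
Equal? differ; not commutative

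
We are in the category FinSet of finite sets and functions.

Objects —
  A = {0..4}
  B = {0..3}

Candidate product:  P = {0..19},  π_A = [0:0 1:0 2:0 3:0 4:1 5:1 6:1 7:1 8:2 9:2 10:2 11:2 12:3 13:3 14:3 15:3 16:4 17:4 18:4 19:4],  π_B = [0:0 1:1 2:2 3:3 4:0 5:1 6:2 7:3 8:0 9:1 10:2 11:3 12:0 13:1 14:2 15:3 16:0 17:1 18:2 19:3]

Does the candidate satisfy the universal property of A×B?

|A|·|B| = 5·4 = 20;  |P| = 20
Check the pairing map k ↦ (π_A(k), π_B(k)):
  0 : (0,0)
  1 : (0,1)
  2 : (0,2)
  3 : (0,3)
  4 : (1,0)
  5 : (1,1)
  6 : (1,2)
  7 : (1,3)
  8 : (2,0)
  9 : (2,1)
  10 : (2,2)
  11 : (2,3)
  12 : (3,0)
  13 : (3,1)
  14 : (3,2)
  15 : (3,3)
  16 : (4,0)
  17 : (4,1)
  18 : (4,2)
  19 : (4,3)
distinct pairs in image: 20 / 20 needed
  → bijection onto A×B; projections well-typed.

Answer: VALID PRODUCT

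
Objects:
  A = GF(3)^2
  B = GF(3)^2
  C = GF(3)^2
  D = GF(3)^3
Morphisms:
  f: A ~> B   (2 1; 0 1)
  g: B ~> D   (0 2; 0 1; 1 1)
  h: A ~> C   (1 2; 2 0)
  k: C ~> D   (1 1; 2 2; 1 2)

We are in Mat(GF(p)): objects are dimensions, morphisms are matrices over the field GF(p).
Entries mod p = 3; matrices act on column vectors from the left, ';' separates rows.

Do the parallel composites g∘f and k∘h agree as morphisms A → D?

Answer: COMMUTES

Trace:
Path 1 = f;g:
  e0=(1,0) f~>(2,0) g~>(0,0,2)
  e1=(0,1) f~>(1,1) g~>(2,1,2)
  ⟦path⟧₁ = (0 2; 0 1; 2 2)
Path 2 = h;k:
  e0=(1,0) h~>(1,2) k~>(0,0,2)
  e1=(0,1) h~>(2,0) k~>(2,1,2)
  ⟦path⟧₂ = (0 2; 0 1; 2 2)
Equal? YES — commutes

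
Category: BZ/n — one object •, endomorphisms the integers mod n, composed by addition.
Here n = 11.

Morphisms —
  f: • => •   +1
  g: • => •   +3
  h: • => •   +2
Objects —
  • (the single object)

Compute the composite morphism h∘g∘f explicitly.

Answer: +6

Derivation:
  0 +1≡1 +3≡4 +2≡6  (mod 11)
composite: +6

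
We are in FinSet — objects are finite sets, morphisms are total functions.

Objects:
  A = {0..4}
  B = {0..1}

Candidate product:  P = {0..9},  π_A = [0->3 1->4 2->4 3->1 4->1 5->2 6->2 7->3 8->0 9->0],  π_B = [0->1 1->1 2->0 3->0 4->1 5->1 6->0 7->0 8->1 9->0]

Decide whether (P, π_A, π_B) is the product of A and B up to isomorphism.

|A|·|B| = 5·2 = 10;  |P| = 10
Check the pairing map k ↦ (π_A(k), π_B(k)):
  0 -> (3,1)
  1 -> (4,1)
  2 -> (4,0)
  3 -> (1,0)
  4 -> (1,1)
  5 -> (2,1)
  6 -> (2,0)
  7 -> (3,0)
  8 -> (0,1)
  9 -> (0,0)
distinct pairs in image: 10 / 10 needed
  → bijection onto A×B; projections well-typed.

Answer: VALID PRODUCT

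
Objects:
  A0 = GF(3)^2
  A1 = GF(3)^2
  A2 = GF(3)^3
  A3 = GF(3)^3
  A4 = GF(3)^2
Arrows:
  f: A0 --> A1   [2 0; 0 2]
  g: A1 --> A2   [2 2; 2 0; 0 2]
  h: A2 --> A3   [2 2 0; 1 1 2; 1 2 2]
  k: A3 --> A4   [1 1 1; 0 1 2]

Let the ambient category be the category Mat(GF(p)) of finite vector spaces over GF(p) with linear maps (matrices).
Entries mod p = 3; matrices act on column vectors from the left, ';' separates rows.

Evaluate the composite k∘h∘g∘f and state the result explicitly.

Answer: [0 2; 2 0]

Trace:
  e0=(1,0) f-->(2,0) g-->(1,1,0) h-->(1,2,0) k-->(0,2)
  e1=(0,1) f-->(0,2) g-->(1,0,1) h-->(2,0,0) k-->(2,0)
⟦path⟧: [0 2; 2 0]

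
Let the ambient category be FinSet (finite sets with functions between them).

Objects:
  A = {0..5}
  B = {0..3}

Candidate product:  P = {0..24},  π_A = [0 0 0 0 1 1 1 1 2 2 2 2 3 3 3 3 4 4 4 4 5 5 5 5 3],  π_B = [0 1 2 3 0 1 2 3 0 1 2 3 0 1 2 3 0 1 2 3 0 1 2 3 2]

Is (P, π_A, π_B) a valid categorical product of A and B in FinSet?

|A|·|B| = 6·4 = 24;  |P| = 25
  → cardinalities differ; no bijection possible.

Answer: NOT A VALID PRODUCT — |P|=25 ≠ |A|·|B|=24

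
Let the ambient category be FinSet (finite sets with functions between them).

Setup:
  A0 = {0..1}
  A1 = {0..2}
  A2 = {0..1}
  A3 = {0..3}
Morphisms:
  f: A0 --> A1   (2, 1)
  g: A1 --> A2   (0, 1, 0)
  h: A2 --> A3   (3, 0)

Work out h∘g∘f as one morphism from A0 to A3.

  0 f-->2 g-->0 h-->3
  1 f-->1 g-->1 h-->0
⟦path⟧: (3, 0)

Answer: (3, 0)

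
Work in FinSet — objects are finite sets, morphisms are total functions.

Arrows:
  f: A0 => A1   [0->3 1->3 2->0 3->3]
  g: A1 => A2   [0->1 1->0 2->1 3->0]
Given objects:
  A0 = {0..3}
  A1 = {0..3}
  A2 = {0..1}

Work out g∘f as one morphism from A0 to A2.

Answer: [0->0 1->0 2->1 3->0]

Work:
  0 f=>3 g=>0
  1 f=>3 g=>0
  2 f=>0 g=>1
  3 f=>3 g=>0
⟦path⟧: [0->0 1->0 2->1 3->0]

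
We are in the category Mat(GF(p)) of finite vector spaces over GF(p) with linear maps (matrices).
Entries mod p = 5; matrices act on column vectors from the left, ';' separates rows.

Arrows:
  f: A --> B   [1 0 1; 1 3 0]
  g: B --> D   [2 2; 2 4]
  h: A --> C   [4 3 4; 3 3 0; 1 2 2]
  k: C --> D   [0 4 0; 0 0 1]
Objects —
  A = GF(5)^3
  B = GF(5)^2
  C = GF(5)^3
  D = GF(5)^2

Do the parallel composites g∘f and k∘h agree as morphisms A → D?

Answer: DOES NOT COMMUTE

Trace:
Along f;g (path 1):
  e0=⟨1,0,0⟩ f-->⟨1,1⟩ g-->⟨4,1⟩
  e1=⟨0,1,0⟩ f-->⟨0,3⟩ g-->⟨1,2⟩
  e2=⟨0,0,1⟩ f-->⟨1,0⟩ g-->⟨2,2⟩
  composite₁ = [4 1 2; 1 2 2]
Along h;k (path 2):
  e0=⟨1,0,0⟩ h-->⟨4,3,1⟩ k-->⟨2,1⟩
  e1=⟨0,1,0⟩ h-->⟨3,3,2⟩ k-->⟨2,2⟩
  e2=⟨0,0,1⟩ h-->⟨4,0,2⟩ k-->⟨0,2⟩
  composite₂ = [2 2 0; 1 2 2]
Equal? distinct morphisms ✗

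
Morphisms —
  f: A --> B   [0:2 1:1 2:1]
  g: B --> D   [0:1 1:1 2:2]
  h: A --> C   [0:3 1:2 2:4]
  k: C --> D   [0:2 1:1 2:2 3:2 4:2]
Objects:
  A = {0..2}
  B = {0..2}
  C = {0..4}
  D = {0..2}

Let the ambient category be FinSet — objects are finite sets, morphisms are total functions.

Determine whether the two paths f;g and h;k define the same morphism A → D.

1) trace f;g:
  0 f-->2 g-->2
  1 f-->1 g-->1
  2 f-->1 g-->1
  result₁ = [0:2 1:1 2:1]
2) trace h;k:
  0 h-->3 k-->2
  1 h-->2 k-->2
  2 h-->4 k-->2
  result₂ = [0:2 1:2 2:2]
Equal? NO — does not commute

Answer: DOES NOT COMMUTE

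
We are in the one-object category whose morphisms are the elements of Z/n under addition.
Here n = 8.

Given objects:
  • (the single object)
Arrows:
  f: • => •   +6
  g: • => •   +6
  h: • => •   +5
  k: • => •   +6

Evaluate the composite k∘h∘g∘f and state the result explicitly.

Answer: +7

Trace:
  0 +6≡6 +6≡4 +5≡1 +6≡7  (mod 8)
result: +7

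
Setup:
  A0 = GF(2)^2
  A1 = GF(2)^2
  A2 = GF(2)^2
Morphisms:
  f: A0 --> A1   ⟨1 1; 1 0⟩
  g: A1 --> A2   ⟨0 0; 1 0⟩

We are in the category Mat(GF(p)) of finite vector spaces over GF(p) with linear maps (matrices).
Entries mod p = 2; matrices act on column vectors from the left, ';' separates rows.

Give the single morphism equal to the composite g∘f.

  e0=⟨1,0⟩ f-->⟨1,1⟩ g-->⟨0,1⟩
  e1=⟨0,1⟩ f-->⟨1,0⟩ g-->⟨0,1⟩
result: ⟨0 0; 1 1⟩

Answer: ⟨0 0; 1 1⟩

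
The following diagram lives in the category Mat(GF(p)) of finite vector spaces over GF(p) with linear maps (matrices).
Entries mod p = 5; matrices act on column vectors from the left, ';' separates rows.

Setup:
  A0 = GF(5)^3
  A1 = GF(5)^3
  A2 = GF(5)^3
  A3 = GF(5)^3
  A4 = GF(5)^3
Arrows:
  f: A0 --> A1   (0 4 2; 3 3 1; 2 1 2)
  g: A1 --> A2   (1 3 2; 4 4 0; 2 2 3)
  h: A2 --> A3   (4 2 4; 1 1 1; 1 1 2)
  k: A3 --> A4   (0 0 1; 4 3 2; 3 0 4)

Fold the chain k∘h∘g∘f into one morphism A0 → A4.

  e0=[1,0,0] f-->[0,3,2] g-->[3,2,2] h-->[4,2,4] k-->[4,0,3]
  e1=[0,1,0] f-->[4,3,1] g-->[0,3,2] h-->[4,0,2] k-->[2,0,0]
  e2=[0,0,1] f-->[2,1,2] g-->[4,2,2] h-->[3,3,0] k-->[0,1,4]
composite: (4 2 0; 0 0 1; 3 0 4)

Answer: (4 2 0; 0 0 1; 3 0 4)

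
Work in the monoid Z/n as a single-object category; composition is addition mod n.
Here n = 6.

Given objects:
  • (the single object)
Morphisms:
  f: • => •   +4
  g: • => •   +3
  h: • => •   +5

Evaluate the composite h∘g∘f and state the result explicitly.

  0 +4≡4 +3≡1 +5≡0  (mod 6)
⟦path⟧: +0

Answer: +0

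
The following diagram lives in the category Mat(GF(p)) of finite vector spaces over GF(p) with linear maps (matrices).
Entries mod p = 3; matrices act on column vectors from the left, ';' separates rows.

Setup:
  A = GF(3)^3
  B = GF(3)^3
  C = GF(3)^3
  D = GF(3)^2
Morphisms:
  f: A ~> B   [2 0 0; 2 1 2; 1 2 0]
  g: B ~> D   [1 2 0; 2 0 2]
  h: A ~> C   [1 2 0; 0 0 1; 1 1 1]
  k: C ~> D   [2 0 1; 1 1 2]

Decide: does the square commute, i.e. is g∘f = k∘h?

Answer: COMMUTES

Work:
1) trace f;g:
  e0=(1,0,0) f~>(2,2,1) g~>(0,0)
  e1=(0,1,0) f~>(0,1,2) g~>(2,1)
  e2=(0,0,1) f~>(0,2,0) g~>(1,0)
  result₁ = [0 2 1; 0 1 0]
2) trace h;k:
  e0=(1,0,0) h~>(1,0,1) k~>(0,0)
  e1=(0,1,0) h~>(2,0,1) k~>(2,1)
  e2=(0,0,1) h~>(0,1,1) k~>(1,0)
  result₂ = [0 2 1; 0 1 0]
Equal? YES — commutes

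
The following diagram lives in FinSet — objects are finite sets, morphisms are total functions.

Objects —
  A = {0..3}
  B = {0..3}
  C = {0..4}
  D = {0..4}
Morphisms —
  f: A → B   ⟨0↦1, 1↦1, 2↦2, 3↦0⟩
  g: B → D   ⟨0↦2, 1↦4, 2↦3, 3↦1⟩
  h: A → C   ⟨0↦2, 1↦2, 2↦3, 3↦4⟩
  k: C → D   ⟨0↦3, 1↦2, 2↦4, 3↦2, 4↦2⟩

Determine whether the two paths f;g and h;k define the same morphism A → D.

Answer: DOES NOT COMMUTE

Work:
Path 1 = f;g:
  0 f→1 g→4
  1 f→1 g→4
  2 f→2 g→3
  3 f→0 g→2
  result₁ = ⟨0↦4, 1↦4, 2↦3, 3↦2⟩
Path 2 = h;k:
  0 h→2 k→4
  1 h→2 k→4
  2 h→3 k→2
  3 h→4 k→2
  result₂ = ⟨0↦4, 1↦4, 2↦2, 3↦2⟩
Equal? differ; not commutative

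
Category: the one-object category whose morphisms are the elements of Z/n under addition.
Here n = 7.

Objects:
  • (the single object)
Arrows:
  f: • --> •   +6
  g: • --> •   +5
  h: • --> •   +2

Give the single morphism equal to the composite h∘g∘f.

  0 +6≡6 +5≡4 +2≡6  (mod 7)
⟦path⟧: +6

Answer: +6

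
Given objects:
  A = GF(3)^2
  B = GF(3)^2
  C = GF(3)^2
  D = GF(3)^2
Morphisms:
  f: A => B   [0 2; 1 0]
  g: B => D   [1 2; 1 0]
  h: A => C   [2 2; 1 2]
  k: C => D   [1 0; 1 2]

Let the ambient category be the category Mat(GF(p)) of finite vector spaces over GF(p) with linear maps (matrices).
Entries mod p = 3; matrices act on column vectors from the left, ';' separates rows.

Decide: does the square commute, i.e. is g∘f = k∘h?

1) trace f;g:
  e0=[1,0] f=>[0,1] g=>[2,0]
  e1=[0,1] f=>[2,0] g=>[2,2]
  result₁ = [2 2; 0 2]
2) trace h;k:
  e0=[1,0] h=>[2,1] k=>[2,1]
  e1=[0,1] h=>[2,2] k=>[2,0]
  result₂ = [2 2; 1 0]
Equal? NO — does not commute

Answer: DOES NOT COMMUTE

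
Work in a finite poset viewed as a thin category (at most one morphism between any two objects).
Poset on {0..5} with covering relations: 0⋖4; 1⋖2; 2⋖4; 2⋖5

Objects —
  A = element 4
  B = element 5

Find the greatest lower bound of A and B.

Common predecessors of 4,5: {1,2}
  1 ⊑ 2
  2 ⊑ 2
glb = 2

Answer: A∧B = 2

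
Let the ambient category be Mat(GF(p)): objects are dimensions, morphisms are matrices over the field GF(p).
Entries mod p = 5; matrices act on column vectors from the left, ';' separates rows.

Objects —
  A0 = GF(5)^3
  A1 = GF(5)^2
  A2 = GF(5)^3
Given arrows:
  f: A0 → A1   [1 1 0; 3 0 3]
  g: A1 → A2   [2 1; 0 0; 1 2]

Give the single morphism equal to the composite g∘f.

Answer: [0 2 3; 0 0 0; 2 1 1]

Derivation:
  e0=(1,0,0) f→(1,3) g→(0,0,2)
  e1=(0,1,0) f→(1,0) g→(2,0,1)
  e2=(0,0,1) f→(0,3) g→(3,0,1)
result: [0 2 3; 0 0 0; 2 1 1]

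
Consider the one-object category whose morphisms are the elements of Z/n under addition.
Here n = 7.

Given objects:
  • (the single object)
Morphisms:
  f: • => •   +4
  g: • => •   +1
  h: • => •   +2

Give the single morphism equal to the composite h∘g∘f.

  0 +4≡4 +1≡5 +2≡0  (mod 7)
result: +0

Answer: +0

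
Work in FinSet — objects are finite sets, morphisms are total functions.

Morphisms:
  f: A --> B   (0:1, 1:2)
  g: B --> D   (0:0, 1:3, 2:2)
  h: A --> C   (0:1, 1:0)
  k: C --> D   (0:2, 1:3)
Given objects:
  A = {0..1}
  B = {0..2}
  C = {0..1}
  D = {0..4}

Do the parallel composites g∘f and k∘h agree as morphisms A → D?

Answer: COMMUTES

Work:
Path 1 = f;g:
  0 f-->1 g-->3
  1 f-->2 g-->2
  ⟦path⟧₁ = (0:3, 1:2)
Path 2 = h;k:
  0 h-->1 k-->3
  1 h-->0 k-->2
  ⟦path⟧₂ = (0:3, 1:2)
Equal? YES — commutes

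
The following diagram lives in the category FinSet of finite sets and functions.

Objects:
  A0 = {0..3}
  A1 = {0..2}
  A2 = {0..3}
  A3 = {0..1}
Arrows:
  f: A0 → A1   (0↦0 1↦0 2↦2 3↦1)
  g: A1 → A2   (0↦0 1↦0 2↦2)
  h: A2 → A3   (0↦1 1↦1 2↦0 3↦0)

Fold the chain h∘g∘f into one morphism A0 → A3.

Answer: (0↦1 1↦1 2↦0 3↦1)

Derivation:
  0 f→0 g→0 h→1
  1 f→0 g→0 h→1
  2 f→2 g→2 h→0
  3 f→1 g→0 h→1
composite: (0↦1 1↦1 2↦0 3↦1)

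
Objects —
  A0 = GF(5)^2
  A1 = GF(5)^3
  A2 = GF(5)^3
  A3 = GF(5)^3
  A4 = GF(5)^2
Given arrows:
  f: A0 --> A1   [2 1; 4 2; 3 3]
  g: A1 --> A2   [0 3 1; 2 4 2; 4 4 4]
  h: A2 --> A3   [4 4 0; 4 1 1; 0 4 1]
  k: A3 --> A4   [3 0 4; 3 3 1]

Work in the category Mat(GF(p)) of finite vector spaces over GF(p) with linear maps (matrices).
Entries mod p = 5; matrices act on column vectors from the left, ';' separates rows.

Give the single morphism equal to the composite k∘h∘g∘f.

  e0=⟨1,0⟩ f-->⟨2,4,3⟩ g-->⟨0,1,1⟩ h-->⟨4,2,0⟩ k-->⟨2,3⟩
  e1=⟨0,1⟩ f-->⟨1,2,3⟩ g-->⟨4,1,4⟩ h-->⟨0,1,3⟩ k-->⟨2,1⟩
result: [2 2; 3 1]

Answer: [2 2; 3 1]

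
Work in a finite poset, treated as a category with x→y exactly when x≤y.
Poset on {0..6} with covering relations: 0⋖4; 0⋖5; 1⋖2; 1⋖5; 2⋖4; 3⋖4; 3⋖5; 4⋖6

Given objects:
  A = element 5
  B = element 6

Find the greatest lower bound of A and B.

Answer: NO MEET EXISTS

Work:
Lower bounds of A=5 and B=6: {0,1,3}
  maximal lower bounds 0 and 1 are incomparable: neither 0≤1 nor 1≤0
→ no greatest lower bound exists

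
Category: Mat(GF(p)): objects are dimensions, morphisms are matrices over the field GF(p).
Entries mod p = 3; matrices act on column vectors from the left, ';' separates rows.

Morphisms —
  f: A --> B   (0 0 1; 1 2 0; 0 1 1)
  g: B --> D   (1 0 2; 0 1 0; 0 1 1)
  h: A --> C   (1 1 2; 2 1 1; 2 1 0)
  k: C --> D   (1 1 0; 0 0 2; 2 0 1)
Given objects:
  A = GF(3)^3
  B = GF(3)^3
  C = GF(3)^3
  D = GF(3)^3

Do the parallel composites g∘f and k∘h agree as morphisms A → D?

1) trace f;g:
  e0=(1,0,0) f-->(0,1,0) g-->(0,1,1)
  e1=(0,1,0) f-->(0,2,1) g-->(2,2,0)
  e2=(0,0,1) f-->(1,0,1) g-->(0,0,1)
  result₁ = (0 2 0; 1 2 0; 1 0 1)
2) trace h;k:
  e0=(1,0,0) h-->(1,2,2) k-->(0,1,1)
  e1=(0,1,0) h-->(1,1,1) k-->(2,2,0)
  e2=(0,0,1) h-->(2,1,0) k-->(0,0,1)
  result₂ = (0 2 0; 1 2 0; 1 0 1)
Equal? same morphism ✓

Answer: COMMUTES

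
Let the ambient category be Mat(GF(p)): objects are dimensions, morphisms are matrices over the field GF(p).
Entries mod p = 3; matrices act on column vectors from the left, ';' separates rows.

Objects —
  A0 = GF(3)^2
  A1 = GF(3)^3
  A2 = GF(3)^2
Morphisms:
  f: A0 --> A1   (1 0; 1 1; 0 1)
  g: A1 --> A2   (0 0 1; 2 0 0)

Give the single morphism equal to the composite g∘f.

  e0=(1,0) f-->(1,1,0) g-->(0,2)
  e1=(0,1) f-->(0,1,1) g-->(1,0)
⟦path⟧: (0 1; 2 0)

Answer: (0 1; 2 0)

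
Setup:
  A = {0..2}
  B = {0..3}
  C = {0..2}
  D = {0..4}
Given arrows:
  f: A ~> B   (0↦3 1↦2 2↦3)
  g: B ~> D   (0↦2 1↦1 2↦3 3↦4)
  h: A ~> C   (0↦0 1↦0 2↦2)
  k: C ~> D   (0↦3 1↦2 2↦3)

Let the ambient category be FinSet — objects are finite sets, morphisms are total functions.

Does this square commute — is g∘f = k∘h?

Along f;g (path 1):
  0 f~>3 g~>4
  1 f~>2 g~>3
  2 f~>3 g~>4
  ⟦path⟧₁ = (0↦4 1↦3 2↦4)
Along h;k (path 2):
  0 h~>0 k~>3
  1 h~>0 k~>3
  2 h~>2 k~>3
  ⟦path⟧₂ = (0↦3 1↦3 2↦3)
Equal? distinct morphisms ✗

Answer: DOES NOT COMMUTE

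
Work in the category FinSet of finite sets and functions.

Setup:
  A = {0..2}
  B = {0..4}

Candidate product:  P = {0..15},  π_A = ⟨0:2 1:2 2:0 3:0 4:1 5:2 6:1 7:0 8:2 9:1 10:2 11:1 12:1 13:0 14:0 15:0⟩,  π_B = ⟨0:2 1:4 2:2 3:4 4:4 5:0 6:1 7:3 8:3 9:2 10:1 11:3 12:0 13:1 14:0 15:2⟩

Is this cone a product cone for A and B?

|A|·|B| = 3·5 = 15;  |P| = 16
  → cardinalities differ; no bijection possible.

Answer: NOT A VALID PRODUCT — |P|=16 ≠ |A|·|B|=15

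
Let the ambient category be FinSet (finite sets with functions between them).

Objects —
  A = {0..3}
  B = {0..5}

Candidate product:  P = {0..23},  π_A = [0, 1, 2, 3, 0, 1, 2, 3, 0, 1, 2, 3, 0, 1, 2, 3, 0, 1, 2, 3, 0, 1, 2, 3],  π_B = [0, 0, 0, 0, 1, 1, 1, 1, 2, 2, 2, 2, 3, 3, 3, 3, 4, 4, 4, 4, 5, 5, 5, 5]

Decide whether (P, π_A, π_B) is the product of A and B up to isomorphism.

|A|·|B| = 4·6 = 24;  |P| = 24
Check the pairing map k ↦ (π_A(k), π_B(k)):
  0 ↦ (0,0)
  1 ↦ (1,0)
  2 ↦ (2,0)
  3 ↦ (3,0)
  4 ↦ (0,1)
  5 ↦ (1,1)
  6 ↦ (2,1)
  7 ↦ (3,1)
  8 ↦ (0,2)
  9 ↦ (1,2)
  10 ↦ (2,2)
  11 ↦ (3,2)
  12 ↦ (0,3)
  13 ↦ (1,3)
  14 ↦ (2,3)
  15 ↦ (3,3)
  16 ↦ (0,4)
  17 ↦ (1,4)
  18 ↦ (2,4)
  19 ↦ (3,4)
  20 ↦ (0,5)
  21 ↦ (1,5)
  22 ↦ (2,5)
  23 ↦ (3,5)
distinct pairs in image: 24 / 24 needed
  → bijection onto A×B; projections well-typed.

Answer: VALID PRODUCT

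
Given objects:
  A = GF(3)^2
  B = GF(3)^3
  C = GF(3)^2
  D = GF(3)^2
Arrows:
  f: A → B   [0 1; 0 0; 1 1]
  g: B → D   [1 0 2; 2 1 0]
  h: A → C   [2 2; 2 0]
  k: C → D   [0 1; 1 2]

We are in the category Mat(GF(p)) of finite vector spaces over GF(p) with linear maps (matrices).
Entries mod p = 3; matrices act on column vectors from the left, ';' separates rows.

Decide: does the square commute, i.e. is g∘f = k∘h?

Answer: COMMUTES

Derivation:
Path 1 = f;g:
  e0=(1,0) f→(0,0,1) g→(2,0)
  e1=(0,1) f→(1,0,1) g→(0,2)
  composite₁ = [2 0; 0 2]
Path 2 = h;k:
  e0=(1,0) h→(2,2) k→(2,0)
  e1=(0,1) h→(2,0) k→(0,2)
  composite₂ = [2 0; 0 2]
Equal? equal; square commutes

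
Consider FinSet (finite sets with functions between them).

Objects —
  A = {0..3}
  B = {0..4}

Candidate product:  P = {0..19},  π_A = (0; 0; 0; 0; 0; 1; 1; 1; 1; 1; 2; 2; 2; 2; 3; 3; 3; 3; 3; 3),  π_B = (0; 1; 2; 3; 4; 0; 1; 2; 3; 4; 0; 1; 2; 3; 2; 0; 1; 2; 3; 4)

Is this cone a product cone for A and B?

|A|·|B| = 4·5 = 20;  |P| = 20
Check the pairing map k ↦ (π_A(k), π_B(k)):
  0 : (0,0)
  1 : (0,1)
  2 : (0,2)
  3 : (0,3)
  4 : (0,4)
  5 : (1,0)
  6 : (1,1)
  7 : (1,2)
  8 : (1,3)
  9 : (1,4)
  10 : (2,0)
  11 : (2,1)
  12 : (2,2)
  13 : (2,3)
  14 : (3,2)
  15 : (3,0)
  16 : (3,1)
  17 : (3,2)  ✗ repeats pair of k=14
  18 : (3,3)
  19 : (3,4)
distinct pairs in image: 19 / 20 needed
  → (3,2) hit at k=14 and k=17

Answer: NOT A VALID PRODUCT — duplicate pair at indices 17,14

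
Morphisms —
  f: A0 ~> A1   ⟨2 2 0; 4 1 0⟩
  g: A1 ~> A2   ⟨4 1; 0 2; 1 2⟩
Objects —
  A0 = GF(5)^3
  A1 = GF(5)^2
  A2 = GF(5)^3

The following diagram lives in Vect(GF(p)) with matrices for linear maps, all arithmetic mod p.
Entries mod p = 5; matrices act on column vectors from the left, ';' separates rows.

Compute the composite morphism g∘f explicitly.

  e0=⟨1,0,0⟩ f~>⟨2,4⟩ g~>⟨2,3,0⟩
  e1=⟨0,1,0⟩ f~>⟨2,1⟩ g~>⟨4,2,4⟩
  e2=⟨0,0,1⟩ f~>⟨0,0⟩ g~>⟨0,0,0⟩
⟦path⟧: ⟨2 4 0; 3 2 0; 0 4 0⟩

Answer: ⟨2 4 0; 3 2 0; 0 4 0⟩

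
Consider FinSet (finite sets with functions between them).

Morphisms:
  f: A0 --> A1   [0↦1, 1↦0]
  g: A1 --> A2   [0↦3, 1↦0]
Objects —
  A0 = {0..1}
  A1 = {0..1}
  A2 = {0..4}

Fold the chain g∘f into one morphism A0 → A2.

Answer: [0↦0, 1↦3]

Derivation:
  0 f-->1 g-->0
  1 f-->0 g-->3
composite: [0↦0, 1↦3]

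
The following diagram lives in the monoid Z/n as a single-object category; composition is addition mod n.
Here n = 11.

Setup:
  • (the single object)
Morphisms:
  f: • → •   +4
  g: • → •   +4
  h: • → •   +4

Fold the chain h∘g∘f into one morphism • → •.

  0 +4≡4 +4≡8 +4≡1  (mod 11)
result: +1

Answer: +1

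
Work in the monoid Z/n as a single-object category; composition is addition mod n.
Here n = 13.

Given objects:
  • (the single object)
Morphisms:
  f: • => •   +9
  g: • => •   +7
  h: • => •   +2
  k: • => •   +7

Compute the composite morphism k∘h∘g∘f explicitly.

  0 +9≡9 +7≡3 +2≡5 +7≡12  (mod 13)
composite: +12

Answer: +12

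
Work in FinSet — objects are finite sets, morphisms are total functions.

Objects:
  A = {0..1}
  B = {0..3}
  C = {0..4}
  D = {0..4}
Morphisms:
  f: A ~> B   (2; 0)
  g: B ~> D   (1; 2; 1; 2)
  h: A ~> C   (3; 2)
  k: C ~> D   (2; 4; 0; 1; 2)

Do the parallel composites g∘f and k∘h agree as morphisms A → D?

Along f;g (path 1):
  0 f~>2 g~>1
  1 f~>0 g~>1
  composite₁ = (1; 1)
Along h;k (path 2):
  0 h~>3 k~>1
  1 h~>2 k~>0
  composite₂ = (1; 0)
Equal? differ; not commutative

Answer: DOES NOT COMMUTE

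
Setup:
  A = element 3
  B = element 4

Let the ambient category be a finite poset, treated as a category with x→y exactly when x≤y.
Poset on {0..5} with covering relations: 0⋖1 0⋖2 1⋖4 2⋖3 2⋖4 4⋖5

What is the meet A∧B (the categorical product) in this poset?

Answer: A∧B = 2

Trace:
Common predecessors of 3,4: {0,2}
  0 <= 2
  2 <= 2
glb = 2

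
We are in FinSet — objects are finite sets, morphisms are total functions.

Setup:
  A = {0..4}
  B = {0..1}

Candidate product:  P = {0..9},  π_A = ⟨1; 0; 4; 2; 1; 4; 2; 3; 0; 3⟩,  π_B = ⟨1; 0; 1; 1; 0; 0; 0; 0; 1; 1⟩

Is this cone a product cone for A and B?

Answer: VALID PRODUCT

Derivation:
|A|·|B| = 5·2 = 10;  |P| = 10
Check the pairing map k ↦ (π_A(k), π_B(k)):
  0 -> (1,1)
  1 -> (0,0)
  2 -> (4,1)
  3 -> (2,1)
  4 -> (1,0)
  5 -> (4,0)
  6 -> (2,0)
  7 -> (3,0)
  8 -> (0,1)
  9 -> (3,1)
distinct pairs in image: 10 / 10 needed
  → bijection onto A×B; projections well-typed.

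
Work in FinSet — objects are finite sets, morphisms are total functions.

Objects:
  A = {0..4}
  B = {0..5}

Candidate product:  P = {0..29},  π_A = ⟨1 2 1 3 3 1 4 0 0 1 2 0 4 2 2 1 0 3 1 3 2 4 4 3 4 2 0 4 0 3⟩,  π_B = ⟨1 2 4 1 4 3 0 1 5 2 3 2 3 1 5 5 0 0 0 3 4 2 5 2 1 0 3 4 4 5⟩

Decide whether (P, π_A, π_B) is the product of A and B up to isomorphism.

Answer: VALID PRODUCT

Trace:
|A|·|B| = 5·6 = 30;  |P| = 30
Check the pairing map k ↦ (π_A(k), π_B(k)):
  0 ↦ (1,1)
  1 ↦ (2,2)
  2 ↦ (1,4)
  3 ↦ (3,1)
  4 ↦ (3,4)
  5 ↦ (1,3)
  6 ↦ (4,0)
  7 ↦ (0,1)
  8 ↦ (0,5)
  9 ↦ (1,2)
  10 ↦ (2,3)
  11 ↦ (0,2)
  12 ↦ (4,3)
  13 ↦ (2,1)
  14 ↦ (2,5)
  15 ↦ (1,5)
  16 ↦ (0,0)
  17 ↦ (3,0)
  18 ↦ (1,0)
  19 ↦ (3,3)
  20 ↦ (2,4)
  21 ↦ (4,2)
  22 ↦ (4,5)
  23 ↦ (3,2)
  24 ↦ (4,1)
  25 ↦ (2,0)
  26 ↦ (0,3)
  27 ↦ (4,4)
  28 ↦ (0,4)
  29 ↦ (3,5)
distinct pairs in image: 30 / 30 needed
  → bijection onto A×B; projections well-typed.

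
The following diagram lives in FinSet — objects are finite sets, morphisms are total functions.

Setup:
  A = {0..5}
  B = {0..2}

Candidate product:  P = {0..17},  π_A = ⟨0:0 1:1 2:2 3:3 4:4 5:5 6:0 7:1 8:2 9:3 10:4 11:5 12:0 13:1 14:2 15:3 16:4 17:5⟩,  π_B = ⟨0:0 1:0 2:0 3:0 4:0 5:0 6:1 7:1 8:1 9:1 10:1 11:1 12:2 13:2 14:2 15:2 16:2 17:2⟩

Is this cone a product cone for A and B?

Answer: VALID PRODUCT

Work:
|A|·|B| = 6·3 = 18;  |P| = 18
Check the pairing map k ↦ (π_A(k), π_B(k)):
  0 : (0,0)
  1 : (1,0)
  2 : (2,0)
  3 : (3,0)
  4 : (4,0)
  5 : (5,0)
  6 : (0,1)
  7 : (1,1)
  8 : (2,1)
  9 : (3,1)
  10 : (4,1)
  11 : (5,1)
  12 : (0,2)
  13 : (1,2)
  14 : (2,2)
  15 : (3,2)
  16 : (4,2)
  17 : (5,2)
distinct pairs in image: 18 / 18 needed
  → bijection onto A×B; projections well-typed.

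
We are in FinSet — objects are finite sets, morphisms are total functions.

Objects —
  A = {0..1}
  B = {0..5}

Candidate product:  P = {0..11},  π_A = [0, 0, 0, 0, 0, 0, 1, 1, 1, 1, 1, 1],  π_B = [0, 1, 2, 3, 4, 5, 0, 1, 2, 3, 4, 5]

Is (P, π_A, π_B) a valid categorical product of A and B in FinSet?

|A|·|B| = 2·6 = 12;  |P| = 12
Check the pairing map k ↦ (π_A(k), π_B(k)):
  0 -> (0,0)
  1 -> (0,1)
  2 -> (0,2)
  3 -> (0,3)
  4 -> (0,4)
  5 -> (0,5)
  6 -> (1,0)
  7 -> (1,1)
  8 -> (1,2)
  9 -> (1,3)
  10 -> (1,4)
  11 -> (1,5)
distinct pairs in image: 12 / 12 needed
  → bijection onto A×B; projections well-typed.

Answer: VALID PRODUCT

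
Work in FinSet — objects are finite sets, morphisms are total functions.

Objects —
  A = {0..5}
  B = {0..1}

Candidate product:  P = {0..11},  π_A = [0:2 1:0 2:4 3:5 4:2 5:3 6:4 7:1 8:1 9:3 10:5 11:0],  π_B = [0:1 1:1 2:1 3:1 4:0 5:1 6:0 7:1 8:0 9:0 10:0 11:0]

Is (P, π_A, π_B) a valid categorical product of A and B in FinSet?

|A|·|B| = 6·2 = 12;  |P| = 12
Check the pairing map k ↦ (π_A(k), π_B(k)):
  0 : (2,1)
  1 : (0,1)
  2 : (4,1)
  3 : (5,1)
  4 : (2,0)
  5 : (3,1)
  6 : (4,0)
  7 : (1,1)
  8 : (1,0)
  9 : (3,0)
  10 : (5,0)
  11 : (0,0)
distinct pairs in image: 12 / 12 needed
  → bijection onto A×B; projections well-typed.

Answer: VALID PRODUCT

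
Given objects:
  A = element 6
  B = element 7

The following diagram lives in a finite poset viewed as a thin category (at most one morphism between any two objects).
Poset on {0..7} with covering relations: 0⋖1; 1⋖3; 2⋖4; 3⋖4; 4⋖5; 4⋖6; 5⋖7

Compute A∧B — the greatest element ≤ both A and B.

Answer: A∧B = 4

Trace:
Common predecessors of 6,7: {0,1,2,3,4}
  0 <= 4
  1 <= 4
  2 <= 4
  3 <= 4
  4 <= 4
glb = 4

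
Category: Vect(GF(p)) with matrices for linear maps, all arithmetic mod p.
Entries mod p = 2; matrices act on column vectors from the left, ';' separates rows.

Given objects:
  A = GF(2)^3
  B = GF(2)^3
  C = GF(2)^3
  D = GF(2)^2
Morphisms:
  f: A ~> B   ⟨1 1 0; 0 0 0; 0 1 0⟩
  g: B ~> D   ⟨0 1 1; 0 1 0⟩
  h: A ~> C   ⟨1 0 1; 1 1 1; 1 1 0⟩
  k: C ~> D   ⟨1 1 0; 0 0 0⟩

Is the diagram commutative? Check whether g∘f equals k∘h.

Path 1 = f;g:
  e0=[1,0,0] f~>[1,0,0] g~>[0,0]
  e1=[0,1,0] f~>[1,0,1] g~>[1,0]
  e2=[0,0,1] f~>[0,0,0] g~>[0,0]
  composite₁ = ⟨0 1 0; 0 0 0⟩
Path 2 = h;k:
  e0=[1,0,0] h~>[1,1,1] k~>[0,0]
  e1=[0,1,0] h~>[0,1,1] k~>[1,0]
  e2=[0,0,1] h~>[1,1,0] k~>[0,0]
  composite₂ = ⟨0 1 0; 0 0 0⟩
Equal? YES — commutes

Answer: COMMUTES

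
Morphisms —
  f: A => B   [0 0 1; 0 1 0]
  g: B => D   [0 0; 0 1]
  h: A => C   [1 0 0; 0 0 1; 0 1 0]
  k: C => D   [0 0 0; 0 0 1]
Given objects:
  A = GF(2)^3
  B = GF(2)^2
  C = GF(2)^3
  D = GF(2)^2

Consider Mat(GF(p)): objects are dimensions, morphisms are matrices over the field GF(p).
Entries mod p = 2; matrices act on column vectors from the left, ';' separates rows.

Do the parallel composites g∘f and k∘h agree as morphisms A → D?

Path 1 = f;g:
  e0=(1,0,0) f=>(0,0) g=>(0,0)
  e1=(0,1,0) f=>(0,1) g=>(0,1)
  e2=(0,0,1) f=>(1,0) g=>(0,0)
  ⟦path⟧₁ = [0 0 0; 0 1 0]
Path 2 = h;k:
  e0=(1,0,0) h=>(1,0,0) k=>(0,0)
  e1=(0,1,0) h=>(0,0,1) k=>(0,1)
  e2=(0,0,1) h=>(0,1,0) k=>(0,0)
  ⟦path⟧₂ = [0 0 0; 0 1 0]
Equal? equal; square commutes

Answer: COMMUTES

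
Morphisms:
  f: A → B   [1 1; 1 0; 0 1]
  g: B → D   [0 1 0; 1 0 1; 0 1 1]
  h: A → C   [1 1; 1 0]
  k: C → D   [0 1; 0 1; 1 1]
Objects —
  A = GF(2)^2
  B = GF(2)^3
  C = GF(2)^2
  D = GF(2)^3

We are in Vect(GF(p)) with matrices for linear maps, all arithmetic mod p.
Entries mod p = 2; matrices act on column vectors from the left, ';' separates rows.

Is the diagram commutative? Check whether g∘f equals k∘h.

Along f;g (path 1):
  e0=[1,0] f→[1,1,0] g→[1,1,1]
  e1=[0,1] f→[1,0,1] g→[0,0,1]
  result₁ = [1 0; 1 0; 1 1]
Along h;k (path 2):
  e0=[1,0] h→[1,1] k→[1,1,0]
  e1=[0,1] h→[1,0] k→[0,0,1]
  result₂ = [1 0; 1 0; 0 1]
Equal? differ; not commutative

Answer: DOES NOT COMMUTE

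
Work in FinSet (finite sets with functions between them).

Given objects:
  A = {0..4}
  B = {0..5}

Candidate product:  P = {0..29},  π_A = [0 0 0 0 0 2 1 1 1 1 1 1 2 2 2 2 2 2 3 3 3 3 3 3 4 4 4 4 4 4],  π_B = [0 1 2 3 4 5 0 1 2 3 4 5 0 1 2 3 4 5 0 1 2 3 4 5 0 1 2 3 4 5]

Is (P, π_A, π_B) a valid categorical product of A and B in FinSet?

|A|·|B| = 5·6 = 30;  |P| = 30
Check the pairing map k ↦ (π_A(k), π_B(k)):
  0 ↦ (0,0)
  1 ↦ (0,1)
  2 ↦ (0,2)
  3 ↦ (0,3)
  4 ↦ (0,4)
  5 ↦ (2,5)
  6 ↦ (1,0)
  7 ↦ (1,1)
  8 ↦ (1,2)
  9 ↦ (1,3)
  10 ↦ (1,4)
  11 ↦ (1,5)
  12 ↦ (2,0)
  13 ↦ (2,1)
  14 ↦ (2,2)
  15 ↦ (2,3)
  16 ↦ (2,4)
  17 ↦ (2,5)  ✗ repeats pair of k=5
  18 ↦ (3,0)
  19 ↦ (3,1)
  20 ↦ (3,2)
  21 ↦ (3,3)
  22 ↦ (3,4)
  23 ↦ (3,5)
  24 ↦ (4,0)
  25 ↦ (4,1)
  26 ↦ (4,2)
  27 ↦ (4,3)
  28 ↦ (4,4)
  29 ↦ (4,5)
distinct pairs in image: 29 / 30 needed
  → (2,5) hit at k=5 and k=17

Answer: NOT A VALID PRODUCT — duplicate pair at indices 17,5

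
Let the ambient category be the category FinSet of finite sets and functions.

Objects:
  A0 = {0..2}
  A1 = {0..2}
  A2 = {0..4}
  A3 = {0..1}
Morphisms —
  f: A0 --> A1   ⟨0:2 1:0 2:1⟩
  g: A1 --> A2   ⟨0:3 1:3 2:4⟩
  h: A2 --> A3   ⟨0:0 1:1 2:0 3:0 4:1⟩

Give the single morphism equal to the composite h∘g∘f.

Answer: ⟨0:1 1:0 2:0⟩

Trace:
  0 f-->2 g-->4 h-->1
  1 f-->0 g-->3 h-->0
  2 f-->1 g-->3 h-->0
⟦path⟧: ⟨0:1 1:0 2:0⟩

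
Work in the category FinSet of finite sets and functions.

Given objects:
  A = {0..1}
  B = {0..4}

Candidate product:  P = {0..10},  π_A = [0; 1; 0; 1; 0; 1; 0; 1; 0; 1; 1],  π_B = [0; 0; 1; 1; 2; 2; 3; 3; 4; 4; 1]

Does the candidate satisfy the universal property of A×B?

Answer: NOT A VALID PRODUCT — |P|=11 ≠ |A|·|B|=10

Work:
|A|·|B| = 2·5 = 10;  |P| = 11
  → cardinalities differ; no bijection possible.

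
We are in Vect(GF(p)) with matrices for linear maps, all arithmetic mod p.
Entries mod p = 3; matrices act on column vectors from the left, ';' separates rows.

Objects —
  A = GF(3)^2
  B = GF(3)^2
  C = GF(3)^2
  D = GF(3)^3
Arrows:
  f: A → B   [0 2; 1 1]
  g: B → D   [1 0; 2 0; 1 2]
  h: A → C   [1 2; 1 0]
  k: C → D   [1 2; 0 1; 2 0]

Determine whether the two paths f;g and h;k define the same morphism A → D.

Answer: DOES NOT COMMUTE

Trace:
Path 1 = f;g:
  e0=⟨1,0⟩ f→⟨0,1⟩ g→⟨0,0,2⟩
  e1=⟨0,1⟩ f→⟨2,1⟩ g→⟨2,1,1⟩
  ⟦path⟧₁ = [0 2; 0 1; 2 1]
Path 2 = h;k:
  e0=⟨1,0⟩ h→⟨1,1⟩ k→⟨0,1,2⟩
  e1=⟨0,1⟩ h→⟨2,0⟩ k→⟨2,0,1⟩
  ⟦path⟧₂ = [0 2; 1 0; 2 1]
Equal? differ; not commutative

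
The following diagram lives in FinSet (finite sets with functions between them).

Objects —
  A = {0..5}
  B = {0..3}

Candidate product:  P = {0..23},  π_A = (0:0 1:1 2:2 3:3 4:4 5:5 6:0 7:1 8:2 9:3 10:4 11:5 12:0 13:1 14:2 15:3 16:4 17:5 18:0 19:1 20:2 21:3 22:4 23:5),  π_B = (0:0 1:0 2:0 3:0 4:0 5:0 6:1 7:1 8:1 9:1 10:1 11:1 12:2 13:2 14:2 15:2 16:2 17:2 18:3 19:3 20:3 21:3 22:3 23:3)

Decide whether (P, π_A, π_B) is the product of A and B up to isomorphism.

Answer: VALID PRODUCT

Derivation:
|A|·|B| = 6·4 = 24;  |P| = 24
Check the pairing map k ↦ (π_A(k), π_B(k)):
  0 : (0,0)
  1 : (1,0)
  2 : (2,0)
  3 : (3,0)
  4 : (4,0)
  5 : (5,0)
  6 : (0,1)
  7 : (1,1)
  8 : (2,1)
  9 : (3,1)
  10 : (4,1)
  11 : (5,1)
  12 : (0,2)
  13 : (1,2)
  14 : (2,2)
  15 : (3,2)
  16 : (4,2)
  17 : (5,2)
  18 : (0,3)
  19 : (1,3)
  20 : (2,3)
  21 : (3,3)
  22 : (4,3)
  23 : (5,3)
distinct pairs in image: 24 / 24 needed
  → bijection onto A×B; projections well-typed.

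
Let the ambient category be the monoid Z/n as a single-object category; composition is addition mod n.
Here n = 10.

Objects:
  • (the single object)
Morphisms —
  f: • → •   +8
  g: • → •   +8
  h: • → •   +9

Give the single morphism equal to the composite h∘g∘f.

  0 +8≡8 +8≡6 +9≡5  (mod 10)
result: +5

Answer: +5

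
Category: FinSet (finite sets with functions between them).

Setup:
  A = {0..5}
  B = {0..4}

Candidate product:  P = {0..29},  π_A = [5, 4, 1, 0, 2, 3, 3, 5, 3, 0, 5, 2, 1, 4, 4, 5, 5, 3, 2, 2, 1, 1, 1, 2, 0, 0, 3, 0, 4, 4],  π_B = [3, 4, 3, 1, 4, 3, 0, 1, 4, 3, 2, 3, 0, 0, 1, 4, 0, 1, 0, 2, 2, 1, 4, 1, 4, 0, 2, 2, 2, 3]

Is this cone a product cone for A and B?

|A|·|B| = 6·5 = 30;  |P| = 30
Check the pairing map k ↦ (π_A(k), π_B(k)):
  0 -> (5,3)
  1 -> (4,4)
  2 -> (1,3)
  3 -> (0,1)
  4 -> (2,4)
  5 -> (3,3)
  6 -> (3,0)
  7 -> (5,1)
  8 -> (3,4)
  9 -> (0,3)
  10 -> (5,2)
  11 -> (2,3)
  12 -> (1,0)
  13 -> (4,0)
  14 -> (4,1)
  15 -> (5,4)
  16 -> (5,0)
  17 -> (3,1)
  18 -> (2,0)
  19 -> (2,2)
  20 -> (1,2)
  21 -> (1,1)
  22 -> (1,4)
  23 -> (2,1)
  24 -> (0,4)
  25 -> (0,0)
  26 -> (3,2)
  27 -> (0,2)
  28 -> (4,2)
  29 -> (4,3)
distinct pairs in image: 30 / 30 needed
  → bijection onto A×B; projections well-typed.

Answer: VALID PRODUCT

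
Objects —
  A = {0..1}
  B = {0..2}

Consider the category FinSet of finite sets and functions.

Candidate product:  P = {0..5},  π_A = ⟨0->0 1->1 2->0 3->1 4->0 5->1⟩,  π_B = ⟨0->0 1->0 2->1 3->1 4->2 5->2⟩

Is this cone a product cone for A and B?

Answer: VALID PRODUCT

Trace:
|A|·|B| = 2·3 = 6;  |P| = 6
Check the pairing map k ↦ (π_A(k), π_B(k)):
  0 -> (0,0)
  1 -> (1,0)
  2 -> (0,1)
  3 -> (1,1)
  4 -> (0,2)
  5 -> (1,2)
distinct pairs in image: 6 / 6 needed
  → bijection onto A×B; projections well-typed.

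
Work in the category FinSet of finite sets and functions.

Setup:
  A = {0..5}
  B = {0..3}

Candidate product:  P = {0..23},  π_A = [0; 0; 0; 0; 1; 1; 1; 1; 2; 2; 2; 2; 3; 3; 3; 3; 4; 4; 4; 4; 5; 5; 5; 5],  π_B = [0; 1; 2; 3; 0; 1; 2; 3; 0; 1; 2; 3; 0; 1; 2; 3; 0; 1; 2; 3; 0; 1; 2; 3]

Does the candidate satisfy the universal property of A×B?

|A|·|B| = 6·4 = 24;  |P| = 24
Check the pairing map k ↦ (π_A(k), π_B(k)):
  0 ↦ (0,0)
  1 ↦ (0,1)
  2 ↦ (0,2)
  3 ↦ (0,3)
  4 ↦ (1,0)
  5 ↦ (1,1)
  6 ↦ (1,2)
  7 ↦ (1,3)
  8 ↦ (2,0)
  9 ↦ (2,1)
  10 ↦ (2,2)
  11 ↦ (2,3)
  12 ↦ (3,0)
  13 ↦ (3,1)
  14 ↦ (3,2)
  15 ↦ (3,3)
  16 ↦ (4,0)
  17 ↦ (4,1)
  18 ↦ (4,2)
  19 ↦ (4,3)
  20 ↦ (5,0)
  21 ↦ (5,1)
  22 ↦ (5,2)
  23 ↦ (5,3)
distinct pairs in image: 24 / 24 needed
  → bijection onto A×B; projections well-typed.

Answer: VALID PRODUCT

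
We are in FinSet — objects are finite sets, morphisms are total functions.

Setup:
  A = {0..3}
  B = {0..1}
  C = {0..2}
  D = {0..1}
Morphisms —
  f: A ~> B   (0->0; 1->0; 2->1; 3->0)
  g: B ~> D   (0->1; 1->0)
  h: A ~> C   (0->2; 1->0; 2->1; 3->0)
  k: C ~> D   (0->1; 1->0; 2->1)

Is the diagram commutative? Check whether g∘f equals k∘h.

Path 1 = f;g:
  0 f~>0 g~>1
  1 f~>0 g~>1
  2 f~>1 g~>0
  3 f~>0 g~>1
  result₁ = (0->1; 1->1; 2->0; 3->1)
Path 2 = h;k:
  0 h~>2 k~>1
  1 h~>0 k~>1
  2 h~>1 k~>0
  3 h~>0 k~>1
  result₂ = (0->1; 1->1; 2->0; 3->1)
Equal? YES — commutes

Answer: COMMUTES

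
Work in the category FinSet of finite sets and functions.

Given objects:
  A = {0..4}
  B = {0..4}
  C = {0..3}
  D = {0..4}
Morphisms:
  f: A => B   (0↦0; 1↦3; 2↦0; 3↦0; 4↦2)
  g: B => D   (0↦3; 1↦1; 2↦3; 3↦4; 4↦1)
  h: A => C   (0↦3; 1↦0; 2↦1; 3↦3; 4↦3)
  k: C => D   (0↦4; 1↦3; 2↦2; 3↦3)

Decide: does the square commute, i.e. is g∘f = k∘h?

Answer: COMMUTES

Derivation:
Along f;g (path 1):
  0 f=>0 g=>3
  1 f=>3 g=>4
  2 f=>0 g=>3
  3 f=>0 g=>3
  4 f=>2 g=>3
  composite₁ = (0↦3; 1↦4; 2↦3; 3↦3; 4↦3)
Along h;k (path 2):
  0 h=>3 k=>3
  1 h=>0 k=>4
  2 h=>1 k=>3
  3 h=>3 k=>3
  4 h=>3 k=>3
  composite₂ = (0↦3; 1↦4; 2↦3; 3↦3; 4↦3)
Equal? same morphism ✓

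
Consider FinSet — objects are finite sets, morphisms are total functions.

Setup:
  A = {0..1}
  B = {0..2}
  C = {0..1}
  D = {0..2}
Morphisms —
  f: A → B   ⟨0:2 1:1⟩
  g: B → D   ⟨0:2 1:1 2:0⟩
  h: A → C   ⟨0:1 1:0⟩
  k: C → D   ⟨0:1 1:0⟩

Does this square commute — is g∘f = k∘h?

Path 1 = f;g:
  0 f→2 g→0
  1 f→1 g→1
  composite₁ = ⟨0:0 1:1⟩
Path 2 = h;k:
  0 h→1 k→0
  1 h→0 k→1
  composite₂ = ⟨0:0 1:1⟩
Equal? YES — commutes

Answer: COMMUTES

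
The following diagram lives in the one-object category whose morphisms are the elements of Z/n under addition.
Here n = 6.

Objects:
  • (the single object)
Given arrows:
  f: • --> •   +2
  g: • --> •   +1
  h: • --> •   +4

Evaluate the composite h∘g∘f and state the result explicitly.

Answer: +1

Derivation:
  0 +2≡2 +1≡3 +4≡1  (mod 6)
composite: +1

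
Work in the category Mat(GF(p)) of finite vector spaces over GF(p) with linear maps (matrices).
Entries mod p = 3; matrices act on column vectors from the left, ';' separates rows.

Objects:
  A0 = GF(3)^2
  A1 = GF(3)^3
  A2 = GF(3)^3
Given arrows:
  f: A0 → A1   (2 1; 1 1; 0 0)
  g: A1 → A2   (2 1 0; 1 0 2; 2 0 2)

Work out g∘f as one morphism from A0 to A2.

Answer: (2 0; 2 1; 1 2)

Trace:
  e0=[1,0] f→[2,1,0] g→[2,2,1]
  e1=[0,1] f→[1,1,0] g→[0,1,2]
result: (2 0; 2 1; 1 2)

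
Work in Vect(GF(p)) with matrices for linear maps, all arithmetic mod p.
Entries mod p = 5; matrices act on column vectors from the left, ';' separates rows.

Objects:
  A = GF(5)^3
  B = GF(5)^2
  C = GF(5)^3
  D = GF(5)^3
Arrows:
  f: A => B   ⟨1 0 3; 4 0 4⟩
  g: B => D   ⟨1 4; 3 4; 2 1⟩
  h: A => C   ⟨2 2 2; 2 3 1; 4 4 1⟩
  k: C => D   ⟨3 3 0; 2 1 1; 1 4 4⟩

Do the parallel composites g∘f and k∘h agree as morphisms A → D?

Answer: DOES NOT COMMUTE

Trace:
1) trace f;g:
  e0=⟨1,0,0⟩ f=>⟨1,4⟩ g=>⟨2,4,1⟩
  e1=⟨0,1,0⟩ f=>⟨0,0⟩ g=>⟨0,0,0⟩
  e2=⟨0,0,1⟩ f=>⟨3,4⟩ g=>⟨4,0,0⟩
  composite₁ = ⟨2 0 4; 4 0 0; 1 0 0⟩
2) trace h;k:
  e0=⟨1,0,0⟩ h=>⟨2,2,4⟩ k=>⟨2,0,1⟩
  e1=⟨0,1,0⟩ h=>⟨2,3,4⟩ k=>⟨0,1,0⟩
  e2=⟨0,0,1⟩ h=>⟨2,1,1⟩ k=>⟨4,1,0⟩
  composite₂ = ⟨2 0 4; 0 1 1; 1 0 0⟩
Equal? NO — does not commute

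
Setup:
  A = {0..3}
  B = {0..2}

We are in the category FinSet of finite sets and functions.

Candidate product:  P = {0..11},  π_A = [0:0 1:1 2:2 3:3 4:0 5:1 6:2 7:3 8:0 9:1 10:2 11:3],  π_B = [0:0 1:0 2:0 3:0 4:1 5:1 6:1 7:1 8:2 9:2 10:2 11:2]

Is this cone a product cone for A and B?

Answer: VALID PRODUCT

Work:
|A|·|B| = 4·3 = 12;  |P| = 12
Check the pairing map k ↦ (π_A(k), π_B(k)):
  0 : (0,0)
  1 : (1,0)
  2 : (2,0)
  3 : (3,0)
  4 : (0,1)
  5 : (1,1)
  6 : (2,1)
  7 : (3,1)
  8 : (0,2)
  9 : (1,2)
  10 : (2,2)
  11 : (3,2)
distinct pairs in image: 12 / 12 needed
  → bijection onto A×B; projections well-typed.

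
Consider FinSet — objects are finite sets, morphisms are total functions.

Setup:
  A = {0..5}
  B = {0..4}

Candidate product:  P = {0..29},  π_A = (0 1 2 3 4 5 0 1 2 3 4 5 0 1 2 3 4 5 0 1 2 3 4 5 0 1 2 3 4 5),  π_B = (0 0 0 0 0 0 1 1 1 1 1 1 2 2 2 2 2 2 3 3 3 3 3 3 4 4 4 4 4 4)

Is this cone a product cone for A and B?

Answer: VALID PRODUCT

Derivation:
|A|·|B| = 6·5 = 30;  |P| = 30
Check the pairing map k ↦ (π_A(k), π_B(k)):
  0 -> (0,0)
  1 -> (1,0)
  2 -> (2,0)
  3 -> (3,0)
  4 -> (4,0)
  5 -> (5,0)
  6 -> (0,1)
  7 -> (1,1)
  8 -> (2,1)
  9 -> (3,1)
  10 -> (4,1)
  11 -> (5,1)
  12 -> (0,2)
  13 -> (1,2)
  14 -> (2,2)
  15 -> (3,2)
  16 -> (4,2)
  17 -> (5,2)
  18 -> (0,3)
  19 -> (1,3)
  20 -> (2,3)
  21 -> (3,3)
  22 -> (4,3)
  23 -> (5,3)
  24 -> (0,4)
  25 -> (1,4)
  26 -> (2,4)
  27 -> (3,4)
  28 -> (4,4)
  29 -> (5,4)
distinct pairs in image: 30 / 30 needed
  → bijection onto A×B; projections well-typed.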